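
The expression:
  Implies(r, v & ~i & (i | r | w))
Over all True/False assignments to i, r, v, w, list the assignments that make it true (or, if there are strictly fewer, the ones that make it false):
is false only for:
  i=False, r=True, v=False, w=False;
  i=False, r=True, v=False, w=True;
  i=True, r=True, v=False, w=False;
  i=True, r=True, v=False, w=True;
  i=True, r=True, v=True, w=False;
  i=True, r=True, v=True, w=True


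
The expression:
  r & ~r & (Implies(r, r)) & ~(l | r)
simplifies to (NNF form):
False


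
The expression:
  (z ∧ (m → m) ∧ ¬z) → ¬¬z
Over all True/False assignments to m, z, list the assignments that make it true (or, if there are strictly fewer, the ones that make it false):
is always true.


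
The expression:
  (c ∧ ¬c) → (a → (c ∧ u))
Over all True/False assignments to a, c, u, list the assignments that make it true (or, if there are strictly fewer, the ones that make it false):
is always true.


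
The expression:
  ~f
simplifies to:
~f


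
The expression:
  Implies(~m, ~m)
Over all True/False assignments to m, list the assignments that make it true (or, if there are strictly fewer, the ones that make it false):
is always true.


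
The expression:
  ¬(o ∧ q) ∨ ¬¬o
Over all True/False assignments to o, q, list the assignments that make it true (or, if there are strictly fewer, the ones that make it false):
is always true.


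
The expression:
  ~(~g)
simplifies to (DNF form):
g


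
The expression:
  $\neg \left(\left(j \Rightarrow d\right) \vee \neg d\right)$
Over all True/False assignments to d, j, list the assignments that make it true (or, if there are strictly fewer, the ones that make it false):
is never true.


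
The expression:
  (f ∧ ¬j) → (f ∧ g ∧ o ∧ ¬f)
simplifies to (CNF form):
j ∨ ¬f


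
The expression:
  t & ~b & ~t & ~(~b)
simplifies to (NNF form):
False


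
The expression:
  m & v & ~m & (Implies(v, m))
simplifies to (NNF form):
False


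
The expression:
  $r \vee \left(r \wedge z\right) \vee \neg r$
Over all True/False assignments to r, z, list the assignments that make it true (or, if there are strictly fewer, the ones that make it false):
is always true.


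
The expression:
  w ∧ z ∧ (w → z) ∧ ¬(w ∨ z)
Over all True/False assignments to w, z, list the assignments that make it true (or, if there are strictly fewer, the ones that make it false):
is never true.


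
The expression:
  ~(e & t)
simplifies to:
~e | ~t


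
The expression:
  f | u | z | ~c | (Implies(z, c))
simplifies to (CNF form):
True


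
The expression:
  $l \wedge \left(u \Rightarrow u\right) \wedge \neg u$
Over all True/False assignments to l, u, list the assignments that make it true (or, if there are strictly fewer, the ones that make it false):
is true only for:
  l=True, u=False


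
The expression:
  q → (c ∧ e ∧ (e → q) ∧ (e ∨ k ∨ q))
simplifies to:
(c ∧ e) ∨ ¬q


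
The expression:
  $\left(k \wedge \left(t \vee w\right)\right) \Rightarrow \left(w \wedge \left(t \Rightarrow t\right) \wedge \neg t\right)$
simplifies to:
$\neg k \vee \neg t$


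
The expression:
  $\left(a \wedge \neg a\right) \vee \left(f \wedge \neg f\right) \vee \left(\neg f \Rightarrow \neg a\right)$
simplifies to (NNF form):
$f \vee \neg a$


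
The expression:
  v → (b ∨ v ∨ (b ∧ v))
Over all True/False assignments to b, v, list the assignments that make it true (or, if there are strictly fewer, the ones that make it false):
is always true.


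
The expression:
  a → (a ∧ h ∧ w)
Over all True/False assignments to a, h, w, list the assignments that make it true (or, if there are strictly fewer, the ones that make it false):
is false only for:
  a=True, h=False, w=False;
  a=True, h=False, w=True;
  a=True, h=True, w=False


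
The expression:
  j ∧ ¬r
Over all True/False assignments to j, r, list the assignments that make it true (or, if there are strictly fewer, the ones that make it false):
is true only for:
  j=True, r=False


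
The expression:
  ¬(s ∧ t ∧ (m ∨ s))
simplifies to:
¬s ∨ ¬t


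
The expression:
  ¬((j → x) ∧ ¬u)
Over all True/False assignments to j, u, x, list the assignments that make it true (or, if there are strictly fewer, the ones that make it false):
is false only for:
  j=False, u=False, x=False;
  j=False, u=False, x=True;
  j=True, u=False, x=True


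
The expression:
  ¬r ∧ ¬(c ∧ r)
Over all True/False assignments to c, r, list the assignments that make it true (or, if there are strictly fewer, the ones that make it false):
is true only for:
  c=False, r=False;
  c=True, r=False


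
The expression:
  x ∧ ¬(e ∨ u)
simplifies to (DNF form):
x ∧ ¬e ∧ ¬u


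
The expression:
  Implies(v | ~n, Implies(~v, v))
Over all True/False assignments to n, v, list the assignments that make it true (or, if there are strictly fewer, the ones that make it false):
is false only for:
  n=False, v=False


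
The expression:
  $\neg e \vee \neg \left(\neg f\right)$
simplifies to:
$f \vee \neg e$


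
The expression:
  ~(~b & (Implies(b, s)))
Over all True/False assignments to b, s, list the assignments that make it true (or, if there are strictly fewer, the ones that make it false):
is true only for:
  b=True, s=False;
  b=True, s=True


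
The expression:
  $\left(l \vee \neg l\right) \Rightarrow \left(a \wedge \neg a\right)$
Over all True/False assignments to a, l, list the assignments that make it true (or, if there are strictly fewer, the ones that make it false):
is never true.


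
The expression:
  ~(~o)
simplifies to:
o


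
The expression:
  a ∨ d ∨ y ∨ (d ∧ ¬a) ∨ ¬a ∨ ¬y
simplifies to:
True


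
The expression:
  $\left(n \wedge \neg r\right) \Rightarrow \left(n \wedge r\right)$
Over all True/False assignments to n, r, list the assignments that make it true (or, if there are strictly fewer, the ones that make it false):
is false only for:
  n=True, r=False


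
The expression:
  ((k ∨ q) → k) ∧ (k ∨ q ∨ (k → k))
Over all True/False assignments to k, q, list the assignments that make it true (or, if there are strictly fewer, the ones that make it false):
is false only for:
  k=False, q=True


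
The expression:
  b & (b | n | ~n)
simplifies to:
b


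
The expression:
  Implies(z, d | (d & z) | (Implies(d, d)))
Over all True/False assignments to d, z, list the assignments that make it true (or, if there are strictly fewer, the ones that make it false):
is always true.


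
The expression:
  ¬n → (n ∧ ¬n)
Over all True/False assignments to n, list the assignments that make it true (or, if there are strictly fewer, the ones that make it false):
is true only for:
  n=True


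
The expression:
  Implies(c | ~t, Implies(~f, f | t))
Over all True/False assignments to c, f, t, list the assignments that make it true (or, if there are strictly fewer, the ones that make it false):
is false only for:
  c=False, f=False, t=False;
  c=True, f=False, t=False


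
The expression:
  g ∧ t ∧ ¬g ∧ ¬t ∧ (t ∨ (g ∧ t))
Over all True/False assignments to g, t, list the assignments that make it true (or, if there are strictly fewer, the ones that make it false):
is never true.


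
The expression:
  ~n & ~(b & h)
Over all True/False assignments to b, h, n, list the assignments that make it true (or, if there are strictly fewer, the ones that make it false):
is true only for:
  b=False, h=False, n=False;
  b=False, h=True, n=False;
  b=True, h=False, n=False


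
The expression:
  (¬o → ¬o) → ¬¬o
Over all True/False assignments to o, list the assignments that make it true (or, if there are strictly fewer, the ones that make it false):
is true only for:
  o=True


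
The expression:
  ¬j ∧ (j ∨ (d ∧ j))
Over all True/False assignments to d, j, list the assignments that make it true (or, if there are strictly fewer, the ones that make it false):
is never true.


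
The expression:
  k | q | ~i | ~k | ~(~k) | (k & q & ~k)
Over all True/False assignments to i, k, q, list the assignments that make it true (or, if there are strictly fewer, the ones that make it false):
is always true.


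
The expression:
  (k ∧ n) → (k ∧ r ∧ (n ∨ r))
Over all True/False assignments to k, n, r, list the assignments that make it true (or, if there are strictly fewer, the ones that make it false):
is false only for:
  k=True, n=True, r=False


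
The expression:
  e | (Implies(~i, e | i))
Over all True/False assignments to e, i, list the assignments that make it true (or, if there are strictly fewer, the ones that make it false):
is false only for:
  e=False, i=False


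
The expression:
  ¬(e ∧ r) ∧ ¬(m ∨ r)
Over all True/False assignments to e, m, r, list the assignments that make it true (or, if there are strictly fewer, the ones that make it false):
is true only for:
  e=False, m=False, r=False;
  e=True, m=False, r=False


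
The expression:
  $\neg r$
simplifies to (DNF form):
$\neg r$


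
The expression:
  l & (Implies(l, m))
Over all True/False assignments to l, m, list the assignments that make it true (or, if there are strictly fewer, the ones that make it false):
is true only for:
  l=True, m=True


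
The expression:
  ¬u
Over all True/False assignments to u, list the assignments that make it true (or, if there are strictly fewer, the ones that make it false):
is true only for:
  u=False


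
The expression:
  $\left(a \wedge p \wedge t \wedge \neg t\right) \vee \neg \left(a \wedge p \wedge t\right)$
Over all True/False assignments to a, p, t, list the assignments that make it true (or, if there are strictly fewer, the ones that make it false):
is false only for:
  a=True, p=True, t=True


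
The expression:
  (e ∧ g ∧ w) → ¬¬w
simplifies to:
True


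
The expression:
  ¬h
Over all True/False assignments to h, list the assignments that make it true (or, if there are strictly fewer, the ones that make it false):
is true only for:
  h=False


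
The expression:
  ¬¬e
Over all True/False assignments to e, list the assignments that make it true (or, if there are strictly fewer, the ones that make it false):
is true only for:
  e=True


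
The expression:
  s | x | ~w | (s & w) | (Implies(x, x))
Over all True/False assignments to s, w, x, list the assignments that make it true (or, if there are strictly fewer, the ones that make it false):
is always true.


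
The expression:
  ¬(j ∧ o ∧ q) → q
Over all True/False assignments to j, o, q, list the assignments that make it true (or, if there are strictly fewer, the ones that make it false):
is true only for:
  j=False, o=False, q=True;
  j=False, o=True, q=True;
  j=True, o=False, q=True;
  j=True, o=True, q=True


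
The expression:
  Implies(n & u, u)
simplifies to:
True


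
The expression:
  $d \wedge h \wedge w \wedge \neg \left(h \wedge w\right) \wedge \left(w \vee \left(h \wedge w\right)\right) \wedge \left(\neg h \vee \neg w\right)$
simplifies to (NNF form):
$\text{False}$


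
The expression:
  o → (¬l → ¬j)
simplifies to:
l ∨ ¬j ∨ ¬o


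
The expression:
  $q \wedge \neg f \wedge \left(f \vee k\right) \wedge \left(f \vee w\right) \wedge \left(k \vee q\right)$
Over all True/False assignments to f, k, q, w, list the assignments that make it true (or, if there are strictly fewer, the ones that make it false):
is true only for:
  f=False, k=True, q=True, w=True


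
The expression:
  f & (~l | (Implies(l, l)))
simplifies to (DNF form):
f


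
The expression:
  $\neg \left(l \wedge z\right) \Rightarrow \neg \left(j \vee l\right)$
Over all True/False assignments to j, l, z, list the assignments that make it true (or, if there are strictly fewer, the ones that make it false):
is true only for:
  j=False, l=False, z=False;
  j=False, l=False, z=True;
  j=False, l=True, z=True;
  j=True, l=True, z=True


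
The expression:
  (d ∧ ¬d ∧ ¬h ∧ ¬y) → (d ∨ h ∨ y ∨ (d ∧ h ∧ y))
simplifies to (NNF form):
True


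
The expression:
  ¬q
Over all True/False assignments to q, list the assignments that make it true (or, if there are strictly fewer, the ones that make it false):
is true only for:
  q=False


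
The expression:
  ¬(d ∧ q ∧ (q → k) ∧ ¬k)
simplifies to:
True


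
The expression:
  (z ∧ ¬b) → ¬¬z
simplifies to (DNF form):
True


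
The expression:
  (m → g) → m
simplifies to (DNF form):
m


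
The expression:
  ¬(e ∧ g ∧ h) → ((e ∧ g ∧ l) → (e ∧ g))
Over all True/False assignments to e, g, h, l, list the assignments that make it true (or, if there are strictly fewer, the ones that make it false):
is always true.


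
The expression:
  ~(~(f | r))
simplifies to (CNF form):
f | r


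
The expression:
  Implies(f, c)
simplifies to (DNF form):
c | ~f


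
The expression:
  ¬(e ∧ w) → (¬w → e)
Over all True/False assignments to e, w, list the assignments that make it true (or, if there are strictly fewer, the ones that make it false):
is false only for:
  e=False, w=False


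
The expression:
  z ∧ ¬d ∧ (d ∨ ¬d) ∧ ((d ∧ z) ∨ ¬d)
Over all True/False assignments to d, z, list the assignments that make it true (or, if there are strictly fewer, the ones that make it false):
is true only for:
  d=False, z=True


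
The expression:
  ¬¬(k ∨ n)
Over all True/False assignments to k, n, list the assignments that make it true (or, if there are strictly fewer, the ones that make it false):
is false only for:
  k=False, n=False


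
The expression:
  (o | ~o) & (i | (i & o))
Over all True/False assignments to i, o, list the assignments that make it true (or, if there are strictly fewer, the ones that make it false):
is true only for:
  i=True, o=False;
  i=True, o=True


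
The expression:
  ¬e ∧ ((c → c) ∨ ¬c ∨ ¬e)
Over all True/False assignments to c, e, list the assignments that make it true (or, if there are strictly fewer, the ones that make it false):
is true only for:
  c=False, e=False;
  c=True, e=False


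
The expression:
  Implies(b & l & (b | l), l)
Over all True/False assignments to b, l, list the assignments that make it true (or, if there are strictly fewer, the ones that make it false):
is always true.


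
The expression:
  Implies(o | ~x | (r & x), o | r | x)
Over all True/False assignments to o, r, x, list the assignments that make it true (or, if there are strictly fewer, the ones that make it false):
is false only for:
  o=False, r=False, x=False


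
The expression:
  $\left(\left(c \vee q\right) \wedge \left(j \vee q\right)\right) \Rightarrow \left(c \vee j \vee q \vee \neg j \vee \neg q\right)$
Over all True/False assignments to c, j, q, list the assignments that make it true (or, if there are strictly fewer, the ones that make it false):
is always true.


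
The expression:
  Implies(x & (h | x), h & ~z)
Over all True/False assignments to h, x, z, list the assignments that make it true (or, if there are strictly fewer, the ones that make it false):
is false only for:
  h=False, x=True, z=False;
  h=False, x=True, z=True;
  h=True, x=True, z=True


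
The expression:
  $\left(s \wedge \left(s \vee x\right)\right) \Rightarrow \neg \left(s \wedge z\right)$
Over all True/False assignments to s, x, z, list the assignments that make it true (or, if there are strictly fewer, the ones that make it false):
is false only for:
  s=True, x=False, z=True;
  s=True, x=True, z=True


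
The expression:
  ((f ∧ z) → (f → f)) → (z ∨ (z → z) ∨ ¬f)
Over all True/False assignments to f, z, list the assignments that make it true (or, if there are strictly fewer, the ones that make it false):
is always true.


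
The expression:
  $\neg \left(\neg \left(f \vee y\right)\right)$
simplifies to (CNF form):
$f \vee y$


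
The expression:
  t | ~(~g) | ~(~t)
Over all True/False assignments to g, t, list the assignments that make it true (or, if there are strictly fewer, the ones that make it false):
is false only for:
  g=False, t=False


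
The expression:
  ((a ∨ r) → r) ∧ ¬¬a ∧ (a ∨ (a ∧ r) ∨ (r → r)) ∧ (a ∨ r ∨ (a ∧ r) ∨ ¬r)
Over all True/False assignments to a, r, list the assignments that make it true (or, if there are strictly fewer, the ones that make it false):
is true only for:
  a=True, r=True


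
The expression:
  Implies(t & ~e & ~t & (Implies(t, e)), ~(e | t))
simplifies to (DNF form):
True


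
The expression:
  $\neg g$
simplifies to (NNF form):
$\neg g$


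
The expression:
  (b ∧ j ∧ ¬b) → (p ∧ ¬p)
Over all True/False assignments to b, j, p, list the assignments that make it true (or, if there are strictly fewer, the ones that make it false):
is always true.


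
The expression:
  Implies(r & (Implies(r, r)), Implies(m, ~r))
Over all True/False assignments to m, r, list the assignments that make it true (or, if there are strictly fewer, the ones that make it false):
is false only for:
  m=True, r=True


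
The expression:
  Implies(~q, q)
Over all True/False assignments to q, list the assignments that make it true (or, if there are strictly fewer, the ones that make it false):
is true only for:
  q=True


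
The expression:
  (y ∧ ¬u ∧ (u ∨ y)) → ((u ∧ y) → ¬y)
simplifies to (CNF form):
True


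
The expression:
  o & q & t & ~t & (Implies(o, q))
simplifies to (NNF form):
False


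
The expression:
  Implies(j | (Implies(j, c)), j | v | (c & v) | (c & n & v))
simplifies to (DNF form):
j | v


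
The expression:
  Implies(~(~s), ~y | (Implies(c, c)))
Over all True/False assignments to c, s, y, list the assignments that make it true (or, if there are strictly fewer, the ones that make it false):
is always true.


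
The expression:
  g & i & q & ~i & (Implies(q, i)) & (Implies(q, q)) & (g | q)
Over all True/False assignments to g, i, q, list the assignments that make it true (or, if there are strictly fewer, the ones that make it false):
is never true.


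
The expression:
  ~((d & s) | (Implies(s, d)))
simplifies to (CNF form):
s & ~d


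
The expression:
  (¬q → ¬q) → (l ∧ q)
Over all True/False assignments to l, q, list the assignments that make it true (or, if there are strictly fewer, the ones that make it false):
is true only for:
  l=True, q=True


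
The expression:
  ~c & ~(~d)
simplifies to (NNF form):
d & ~c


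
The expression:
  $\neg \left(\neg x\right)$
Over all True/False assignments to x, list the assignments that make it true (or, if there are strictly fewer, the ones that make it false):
is true only for:
  x=True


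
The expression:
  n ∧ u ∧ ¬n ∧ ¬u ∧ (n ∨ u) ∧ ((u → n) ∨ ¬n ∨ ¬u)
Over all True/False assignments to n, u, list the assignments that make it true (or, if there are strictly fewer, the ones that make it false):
is never true.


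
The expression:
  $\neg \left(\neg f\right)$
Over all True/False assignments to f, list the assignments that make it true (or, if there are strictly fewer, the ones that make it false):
is true only for:
  f=True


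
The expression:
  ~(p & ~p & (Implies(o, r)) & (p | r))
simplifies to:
True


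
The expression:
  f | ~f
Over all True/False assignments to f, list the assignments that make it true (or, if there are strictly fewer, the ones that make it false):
is always true.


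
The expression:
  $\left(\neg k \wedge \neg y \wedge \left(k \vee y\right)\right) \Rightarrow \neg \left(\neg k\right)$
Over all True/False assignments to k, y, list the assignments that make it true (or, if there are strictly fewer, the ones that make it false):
is always true.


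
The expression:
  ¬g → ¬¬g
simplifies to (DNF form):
g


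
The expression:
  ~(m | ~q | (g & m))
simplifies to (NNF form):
q & ~m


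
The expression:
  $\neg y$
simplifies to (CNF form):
$\neg y$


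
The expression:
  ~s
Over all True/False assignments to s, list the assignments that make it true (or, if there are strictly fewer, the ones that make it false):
is true only for:
  s=False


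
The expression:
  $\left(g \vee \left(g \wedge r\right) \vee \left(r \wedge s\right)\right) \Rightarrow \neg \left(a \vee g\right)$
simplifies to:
$\neg g \wedge \left(\neg a \vee \neg r \vee \neg s\right)$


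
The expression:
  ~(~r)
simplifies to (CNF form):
r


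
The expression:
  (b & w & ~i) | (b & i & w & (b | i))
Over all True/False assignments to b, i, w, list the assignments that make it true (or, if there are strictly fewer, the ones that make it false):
is true only for:
  b=True, i=False, w=True;
  b=True, i=True, w=True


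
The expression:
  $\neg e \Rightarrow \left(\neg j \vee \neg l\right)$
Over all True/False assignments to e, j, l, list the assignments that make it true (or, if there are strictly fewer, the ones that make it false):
is false only for:
  e=False, j=True, l=True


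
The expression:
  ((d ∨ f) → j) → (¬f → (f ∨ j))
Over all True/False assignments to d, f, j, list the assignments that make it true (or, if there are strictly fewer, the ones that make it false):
is false only for:
  d=False, f=False, j=False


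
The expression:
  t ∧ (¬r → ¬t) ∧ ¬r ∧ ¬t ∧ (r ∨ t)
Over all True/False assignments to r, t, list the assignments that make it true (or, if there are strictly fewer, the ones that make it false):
is never true.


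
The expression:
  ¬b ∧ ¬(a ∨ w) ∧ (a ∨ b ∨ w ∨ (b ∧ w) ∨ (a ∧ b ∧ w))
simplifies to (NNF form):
False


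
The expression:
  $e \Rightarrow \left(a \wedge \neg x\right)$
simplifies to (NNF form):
$\left(a \wedge \neg x\right) \vee \neg e$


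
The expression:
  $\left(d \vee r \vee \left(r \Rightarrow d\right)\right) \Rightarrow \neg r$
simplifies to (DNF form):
$\neg r$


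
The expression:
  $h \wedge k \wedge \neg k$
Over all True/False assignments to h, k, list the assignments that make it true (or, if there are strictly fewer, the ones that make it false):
is never true.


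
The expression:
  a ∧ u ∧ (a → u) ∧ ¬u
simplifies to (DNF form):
False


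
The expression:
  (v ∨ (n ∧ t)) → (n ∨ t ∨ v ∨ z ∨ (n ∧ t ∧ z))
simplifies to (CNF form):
True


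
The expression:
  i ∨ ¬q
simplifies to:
i ∨ ¬q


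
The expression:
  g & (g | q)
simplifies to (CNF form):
g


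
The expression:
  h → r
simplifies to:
r ∨ ¬h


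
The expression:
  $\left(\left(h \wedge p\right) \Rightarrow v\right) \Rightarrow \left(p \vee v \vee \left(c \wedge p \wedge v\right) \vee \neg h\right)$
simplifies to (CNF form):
$p \vee v \vee \neg h$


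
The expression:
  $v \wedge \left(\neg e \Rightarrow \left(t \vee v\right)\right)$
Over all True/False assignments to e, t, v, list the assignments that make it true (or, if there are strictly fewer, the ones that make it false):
is true only for:
  e=False, t=False, v=True;
  e=False, t=True, v=True;
  e=True, t=False, v=True;
  e=True, t=True, v=True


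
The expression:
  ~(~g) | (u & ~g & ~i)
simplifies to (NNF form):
g | (u & ~i)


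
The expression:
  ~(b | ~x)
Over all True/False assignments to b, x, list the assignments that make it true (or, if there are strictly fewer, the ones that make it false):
is true only for:
  b=False, x=True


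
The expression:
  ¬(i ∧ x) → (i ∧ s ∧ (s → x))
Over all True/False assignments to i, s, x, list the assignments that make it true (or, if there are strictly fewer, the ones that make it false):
is true only for:
  i=True, s=False, x=True;
  i=True, s=True, x=True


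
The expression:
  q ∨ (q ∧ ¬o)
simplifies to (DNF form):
q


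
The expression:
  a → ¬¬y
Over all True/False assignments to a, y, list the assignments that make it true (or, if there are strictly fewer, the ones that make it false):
is false only for:
  a=True, y=False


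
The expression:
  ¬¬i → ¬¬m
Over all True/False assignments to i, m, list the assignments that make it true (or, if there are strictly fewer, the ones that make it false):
is false only for:
  i=True, m=False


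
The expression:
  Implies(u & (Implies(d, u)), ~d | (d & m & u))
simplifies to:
m | ~d | ~u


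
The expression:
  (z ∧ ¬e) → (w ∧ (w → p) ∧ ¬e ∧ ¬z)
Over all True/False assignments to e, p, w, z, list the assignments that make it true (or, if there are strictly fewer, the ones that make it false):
is false only for:
  e=False, p=False, w=False, z=True;
  e=False, p=False, w=True, z=True;
  e=False, p=True, w=False, z=True;
  e=False, p=True, w=True, z=True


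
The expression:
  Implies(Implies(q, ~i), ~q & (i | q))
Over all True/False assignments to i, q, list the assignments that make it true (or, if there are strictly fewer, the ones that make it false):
is true only for:
  i=True, q=False;
  i=True, q=True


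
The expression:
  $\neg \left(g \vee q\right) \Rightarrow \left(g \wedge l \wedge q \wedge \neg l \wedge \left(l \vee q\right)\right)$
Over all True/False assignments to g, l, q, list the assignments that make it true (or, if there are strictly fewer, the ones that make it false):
is false only for:
  g=False, l=False, q=False;
  g=False, l=True, q=False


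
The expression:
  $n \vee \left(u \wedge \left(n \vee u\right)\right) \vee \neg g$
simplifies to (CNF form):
$n \vee u \vee \neg g$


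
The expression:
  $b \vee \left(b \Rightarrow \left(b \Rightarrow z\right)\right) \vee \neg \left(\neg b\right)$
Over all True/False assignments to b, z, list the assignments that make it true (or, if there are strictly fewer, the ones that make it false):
is always true.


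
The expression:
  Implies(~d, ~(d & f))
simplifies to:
True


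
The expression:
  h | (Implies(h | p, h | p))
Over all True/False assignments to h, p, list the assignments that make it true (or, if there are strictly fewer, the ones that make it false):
is always true.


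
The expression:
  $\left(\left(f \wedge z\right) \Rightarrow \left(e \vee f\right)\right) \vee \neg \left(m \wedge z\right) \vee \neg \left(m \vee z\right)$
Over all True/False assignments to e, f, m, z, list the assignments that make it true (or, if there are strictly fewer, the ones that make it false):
is always true.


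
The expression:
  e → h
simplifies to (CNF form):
h ∨ ¬e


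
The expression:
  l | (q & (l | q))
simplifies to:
l | q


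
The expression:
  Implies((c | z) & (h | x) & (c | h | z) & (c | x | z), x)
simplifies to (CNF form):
(x | ~c | ~h) & (x | ~h | ~z)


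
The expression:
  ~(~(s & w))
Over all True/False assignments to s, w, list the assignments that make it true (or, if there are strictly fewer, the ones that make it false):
is true only for:
  s=True, w=True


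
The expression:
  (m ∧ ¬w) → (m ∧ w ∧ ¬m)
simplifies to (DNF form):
w ∨ ¬m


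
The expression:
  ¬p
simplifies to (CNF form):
¬p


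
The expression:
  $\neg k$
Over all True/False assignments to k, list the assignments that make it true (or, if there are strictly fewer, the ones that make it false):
is true only for:
  k=False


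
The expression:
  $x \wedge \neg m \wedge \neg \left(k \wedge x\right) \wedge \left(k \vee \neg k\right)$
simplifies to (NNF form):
$x \wedge \neg k \wedge \neg m$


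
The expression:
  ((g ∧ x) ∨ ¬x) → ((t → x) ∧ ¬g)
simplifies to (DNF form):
(x ∧ ¬g) ∨ (¬g ∧ ¬t)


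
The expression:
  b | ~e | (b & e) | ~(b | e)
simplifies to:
b | ~e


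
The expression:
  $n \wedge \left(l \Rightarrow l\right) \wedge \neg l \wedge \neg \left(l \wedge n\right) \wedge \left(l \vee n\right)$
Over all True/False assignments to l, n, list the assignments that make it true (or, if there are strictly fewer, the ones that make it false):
is true only for:
  l=False, n=True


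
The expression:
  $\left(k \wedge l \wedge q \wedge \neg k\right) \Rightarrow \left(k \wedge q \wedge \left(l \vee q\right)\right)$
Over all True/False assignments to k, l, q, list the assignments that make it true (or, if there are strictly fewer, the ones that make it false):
is always true.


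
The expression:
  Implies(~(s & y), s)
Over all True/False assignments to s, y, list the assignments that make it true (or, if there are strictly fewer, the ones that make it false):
is true only for:
  s=True, y=False;
  s=True, y=True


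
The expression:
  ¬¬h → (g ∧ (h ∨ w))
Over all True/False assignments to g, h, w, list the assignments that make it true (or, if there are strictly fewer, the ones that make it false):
is false only for:
  g=False, h=True, w=False;
  g=False, h=True, w=True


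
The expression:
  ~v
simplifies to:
~v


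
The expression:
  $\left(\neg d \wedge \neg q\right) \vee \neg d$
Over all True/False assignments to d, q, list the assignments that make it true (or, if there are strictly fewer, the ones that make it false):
is true only for:
  d=False, q=False;
  d=False, q=True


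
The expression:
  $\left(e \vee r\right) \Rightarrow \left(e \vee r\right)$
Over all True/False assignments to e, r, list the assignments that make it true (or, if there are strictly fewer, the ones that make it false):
is always true.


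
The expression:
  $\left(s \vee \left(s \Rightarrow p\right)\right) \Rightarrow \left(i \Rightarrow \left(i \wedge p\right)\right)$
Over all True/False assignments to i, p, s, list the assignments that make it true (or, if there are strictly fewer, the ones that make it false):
is false only for:
  i=True, p=False, s=False;
  i=True, p=False, s=True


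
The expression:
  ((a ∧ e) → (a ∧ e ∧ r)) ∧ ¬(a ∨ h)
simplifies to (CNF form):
¬a ∧ ¬h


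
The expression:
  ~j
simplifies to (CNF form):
~j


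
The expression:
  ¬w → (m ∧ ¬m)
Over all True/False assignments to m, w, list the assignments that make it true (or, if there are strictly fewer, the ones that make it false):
is true only for:
  m=False, w=True;
  m=True, w=True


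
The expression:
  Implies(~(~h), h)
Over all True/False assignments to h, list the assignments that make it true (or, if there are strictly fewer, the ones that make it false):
is always true.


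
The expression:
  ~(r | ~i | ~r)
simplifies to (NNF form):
False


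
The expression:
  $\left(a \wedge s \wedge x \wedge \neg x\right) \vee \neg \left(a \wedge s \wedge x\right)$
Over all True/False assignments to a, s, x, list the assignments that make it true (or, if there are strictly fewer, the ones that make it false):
is false only for:
  a=True, s=True, x=True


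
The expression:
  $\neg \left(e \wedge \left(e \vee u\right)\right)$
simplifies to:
$\neg e$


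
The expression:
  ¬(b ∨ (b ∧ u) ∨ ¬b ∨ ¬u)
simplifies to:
False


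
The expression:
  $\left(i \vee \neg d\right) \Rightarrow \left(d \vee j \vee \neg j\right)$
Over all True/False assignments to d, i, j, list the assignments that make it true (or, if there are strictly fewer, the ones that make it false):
is always true.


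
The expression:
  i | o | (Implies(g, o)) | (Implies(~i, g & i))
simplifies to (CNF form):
i | o | ~g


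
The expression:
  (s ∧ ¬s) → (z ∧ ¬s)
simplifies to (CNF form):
True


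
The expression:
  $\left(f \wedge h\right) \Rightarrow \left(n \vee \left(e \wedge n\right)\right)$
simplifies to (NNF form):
$n \vee \neg f \vee \neg h$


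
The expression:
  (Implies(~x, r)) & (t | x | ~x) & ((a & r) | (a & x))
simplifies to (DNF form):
(a & r) | (a & x)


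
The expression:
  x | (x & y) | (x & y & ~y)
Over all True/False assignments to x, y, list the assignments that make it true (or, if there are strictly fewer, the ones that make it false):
is true only for:
  x=True, y=False;
  x=True, y=True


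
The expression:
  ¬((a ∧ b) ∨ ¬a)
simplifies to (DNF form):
a ∧ ¬b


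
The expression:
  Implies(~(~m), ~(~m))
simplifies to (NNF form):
True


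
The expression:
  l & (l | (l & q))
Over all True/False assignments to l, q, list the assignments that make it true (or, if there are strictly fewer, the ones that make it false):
is true only for:
  l=True, q=False;
  l=True, q=True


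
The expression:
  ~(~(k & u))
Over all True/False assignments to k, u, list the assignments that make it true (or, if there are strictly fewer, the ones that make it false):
is true only for:
  k=True, u=True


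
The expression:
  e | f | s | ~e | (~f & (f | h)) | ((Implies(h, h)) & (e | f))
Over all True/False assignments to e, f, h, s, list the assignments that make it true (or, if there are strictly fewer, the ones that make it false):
is always true.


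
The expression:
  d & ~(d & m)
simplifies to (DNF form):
d & ~m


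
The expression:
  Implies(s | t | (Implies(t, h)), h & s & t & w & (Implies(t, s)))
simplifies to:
h & s & t & w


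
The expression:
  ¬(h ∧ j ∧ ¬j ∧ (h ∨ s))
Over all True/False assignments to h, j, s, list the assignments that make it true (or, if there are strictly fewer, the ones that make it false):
is always true.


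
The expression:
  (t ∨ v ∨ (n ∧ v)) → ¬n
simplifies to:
(¬t ∧ ¬v) ∨ ¬n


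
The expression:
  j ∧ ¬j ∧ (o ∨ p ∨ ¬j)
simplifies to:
False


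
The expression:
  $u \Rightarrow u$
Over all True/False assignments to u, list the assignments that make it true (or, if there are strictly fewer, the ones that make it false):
is always true.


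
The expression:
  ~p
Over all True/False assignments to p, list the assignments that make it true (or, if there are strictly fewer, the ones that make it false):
is true only for:
  p=False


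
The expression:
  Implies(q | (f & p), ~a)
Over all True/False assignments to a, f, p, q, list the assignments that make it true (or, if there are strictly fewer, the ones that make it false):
is false only for:
  a=True, f=False, p=False, q=True;
  a=True, f=False, p=True, q=True;
  a=True, f=True, p=False, q=True;
  a=True, f=True, p=True, q=False;
  a=True, f=True, p=True, q=True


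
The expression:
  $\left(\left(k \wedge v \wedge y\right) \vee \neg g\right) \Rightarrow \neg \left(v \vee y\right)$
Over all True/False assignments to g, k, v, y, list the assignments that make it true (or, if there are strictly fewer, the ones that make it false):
is false only for:
  g=False, k=False, v=False, y=True;
  g=False, k=False, v=True, y=False;
  g=False, k=False, v=True, y=True;
  g=False, k=True, v=False, y=True;
  g=False, k=True, v=True, y=False;
  g=False, k=True, v=True, y=True;
  g=True, k=True, v=True, y=True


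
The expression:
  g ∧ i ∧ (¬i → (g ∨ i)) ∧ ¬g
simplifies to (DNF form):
False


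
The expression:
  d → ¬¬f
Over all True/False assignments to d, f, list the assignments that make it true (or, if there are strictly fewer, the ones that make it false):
is false only for:
  d=True, f=False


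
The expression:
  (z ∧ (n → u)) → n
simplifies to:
n ∨ ¬z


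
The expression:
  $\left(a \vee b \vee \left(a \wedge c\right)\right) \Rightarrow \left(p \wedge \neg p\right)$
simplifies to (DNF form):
$\neg a \wedge \neg b$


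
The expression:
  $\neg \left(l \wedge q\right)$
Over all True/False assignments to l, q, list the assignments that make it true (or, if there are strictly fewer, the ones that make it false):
is false only for:
  l=True, q=True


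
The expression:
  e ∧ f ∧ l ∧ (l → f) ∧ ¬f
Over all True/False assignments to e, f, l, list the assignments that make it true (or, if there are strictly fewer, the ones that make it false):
is never true.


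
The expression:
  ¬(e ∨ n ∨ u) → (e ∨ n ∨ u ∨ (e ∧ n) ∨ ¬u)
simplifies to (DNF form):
True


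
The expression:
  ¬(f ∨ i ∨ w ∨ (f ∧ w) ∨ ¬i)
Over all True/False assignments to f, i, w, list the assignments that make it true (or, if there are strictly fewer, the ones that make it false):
is never true.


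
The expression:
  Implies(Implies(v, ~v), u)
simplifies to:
u | v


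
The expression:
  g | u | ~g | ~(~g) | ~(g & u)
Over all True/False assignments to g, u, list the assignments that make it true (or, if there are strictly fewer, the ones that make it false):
is always true.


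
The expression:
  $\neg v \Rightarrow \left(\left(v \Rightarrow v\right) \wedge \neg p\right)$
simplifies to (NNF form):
$v \vee \neg p$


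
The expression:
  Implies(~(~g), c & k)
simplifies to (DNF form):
~g | (c & k)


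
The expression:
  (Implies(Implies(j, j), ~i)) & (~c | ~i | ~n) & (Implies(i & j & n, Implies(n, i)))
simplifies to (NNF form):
~i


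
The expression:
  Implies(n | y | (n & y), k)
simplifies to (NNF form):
k | (~n & ~y)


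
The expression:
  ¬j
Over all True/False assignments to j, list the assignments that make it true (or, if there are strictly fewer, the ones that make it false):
is true only for:
  j=False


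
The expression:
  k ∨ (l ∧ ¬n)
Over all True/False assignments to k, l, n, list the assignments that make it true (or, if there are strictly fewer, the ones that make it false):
is false only for:
  k=False, l=False, n=False;
  k=False, l=False, n=True;
  k=False, l=True, n=True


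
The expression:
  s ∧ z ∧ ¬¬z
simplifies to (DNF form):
s ∧ z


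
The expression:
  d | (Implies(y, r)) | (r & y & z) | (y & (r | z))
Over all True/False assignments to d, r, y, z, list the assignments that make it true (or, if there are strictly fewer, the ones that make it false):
is false only for:
  d=False, r=False, y=True, z=False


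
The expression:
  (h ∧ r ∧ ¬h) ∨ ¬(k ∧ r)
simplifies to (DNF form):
¬k ∨ ¬r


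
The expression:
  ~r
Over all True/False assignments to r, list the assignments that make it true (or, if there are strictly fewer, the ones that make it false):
is true only for:
  r=False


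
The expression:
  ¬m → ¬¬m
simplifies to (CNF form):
m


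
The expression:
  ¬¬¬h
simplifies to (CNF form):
¬h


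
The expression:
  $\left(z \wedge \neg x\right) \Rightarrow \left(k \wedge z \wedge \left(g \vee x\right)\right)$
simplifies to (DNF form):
$x \vee \left(g \wedge k\right) \vee \neg z$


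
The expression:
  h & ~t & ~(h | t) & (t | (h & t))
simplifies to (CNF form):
False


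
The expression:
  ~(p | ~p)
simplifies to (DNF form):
False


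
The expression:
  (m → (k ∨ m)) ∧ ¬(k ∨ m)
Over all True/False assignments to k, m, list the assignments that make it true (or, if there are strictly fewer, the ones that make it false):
is true only for:
  k=False, m=False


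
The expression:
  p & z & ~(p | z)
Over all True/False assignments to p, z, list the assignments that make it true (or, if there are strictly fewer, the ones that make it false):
is never true.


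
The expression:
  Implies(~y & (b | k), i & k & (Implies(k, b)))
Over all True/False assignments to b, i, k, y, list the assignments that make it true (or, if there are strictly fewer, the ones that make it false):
is false only for:
  b=False, i=False, k=True, y=False;
  b=False, i=True, k=True, y=False;
  b=True, i=False, k=False, y=False;
  b=True, i=False, k=True, y=False;
  b=True, i=True, k=False, y=False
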